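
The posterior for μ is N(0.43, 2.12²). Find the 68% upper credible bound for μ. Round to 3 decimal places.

Need U with P(μ ≤ U) = 0.68: U = 0.43 + z_{0.32}·2.12.
z = 0.468; U = 0.43 + 0.468 × 2.12 = 1.422.

1.422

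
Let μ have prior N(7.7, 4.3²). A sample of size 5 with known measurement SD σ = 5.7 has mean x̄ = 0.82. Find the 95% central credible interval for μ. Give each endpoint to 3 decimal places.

[-1.689, 6.907]

Posterior precision = 1/4.3² + 5/5.7² = 0.0541 + 0.1539 = 0.2080, so posterior SD = 2.1928.
Posterior mean = (7.7/4.3² + 5·0.82/5.7²) / 0.2080 = 2.6091.
Interval: 2.6091 ± 1.960 × 2.1928 → [-1.689, 6.907].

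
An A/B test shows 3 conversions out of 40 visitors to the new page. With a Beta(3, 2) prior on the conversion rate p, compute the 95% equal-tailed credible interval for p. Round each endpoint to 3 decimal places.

[0.052, 0.246]

Posterior: Beta(3+3, 2+37) = Beta(6, 39).
Equal-tailed 95% interval: the 0.025 and 0.975 quantiles of Beta(6, 39).
Posterior mean ≈ 0.133, SD ≈ 0.050; a Normal approximation gives roughly [0.035, 0.232].
Exact: F⁻¹(0.025) = 0.052; F⁻¹(0.975) = 0.246.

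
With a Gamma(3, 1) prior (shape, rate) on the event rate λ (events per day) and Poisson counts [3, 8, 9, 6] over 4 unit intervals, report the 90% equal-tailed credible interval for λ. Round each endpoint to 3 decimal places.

[4.149, 7.678]

Posterior: Gamma(3+26, 1+4) = Gamma(29, 5) (shape, rate).
Equal-tailed 90% interval: Gamma(29, 5) quantiles at 0.05 and 0.95.
Posterior mean ≈ 5.800, SD ≈ 1.077; a Normal approximation gives roughly [4.028, 7.572].
Exact: lower = 4.149; upper = 7.678.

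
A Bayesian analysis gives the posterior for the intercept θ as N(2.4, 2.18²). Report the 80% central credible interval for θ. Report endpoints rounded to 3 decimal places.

The posterior is symmetric, so the 80% equal-tailed interval is θ = 2.4 ± z·2.18 with z = 1.282.
Half-width: 1.282 × 2.18 = 2.794.
2.4 − 2.794 = -0.394; 2.4 + 2.794 = 5.194.

[-0.394, 5.194]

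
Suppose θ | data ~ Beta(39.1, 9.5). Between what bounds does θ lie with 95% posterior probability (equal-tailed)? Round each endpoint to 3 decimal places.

[0.683, 0.902]

Posterior: Beta(39.1, 9.5).
Equal-tailed 95% interval: the 0.025 and 0.975 quantiles of Beta(39.1, 9.5).
Posterior mean ≈ 0.805, SD ≈ 0.056; a Normal approximation gives roughly [0.694, 0.915].
Exact: F⁻¹(0.025) = 0.683; F⁻¹(0.975) = 0.902.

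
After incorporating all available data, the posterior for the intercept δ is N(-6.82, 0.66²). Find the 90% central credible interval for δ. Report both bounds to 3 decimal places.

The posterior is symmetric, so the 90% equal-tailed interval is δ = -6.82 ± z·0.66 with z = 1.645.
Half-width: 1.645 × 0.66 = 1.086.
-6.82 − 1.086 = -7.906; -6.82 + 1.086 = -5.734.

[-7.906, -5.734]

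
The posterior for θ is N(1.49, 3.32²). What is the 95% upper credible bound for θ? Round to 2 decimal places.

Need U with P(θ ≤ U) = 0.95: U = 1.49 + z_{0.05}·3.32.
z = 1.645; U = 1.49 + 1.645 × 3.32 = 6.95.

6.95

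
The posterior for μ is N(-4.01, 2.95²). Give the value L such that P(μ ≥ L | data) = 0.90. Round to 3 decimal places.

-7.791

Need L with P(μ ≥ L) = 0.90: L = -4.01 − z_{0.1}·2.95.
z = 1.282; L = -4.01 − 1.282 × 2.95 = -7.791.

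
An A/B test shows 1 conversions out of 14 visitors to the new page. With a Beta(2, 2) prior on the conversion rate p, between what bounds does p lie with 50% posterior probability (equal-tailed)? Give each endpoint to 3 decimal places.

Posterior: Beta(2+1, 2+13) = Beta(3, 15).
Equal-tailed 50% interval: the 0.25 and 0.75 quantiles of Beta(3, 15).
Posterior mean ≈ 0.167, SD ≈ 0.085; a Normal approximation gives roughly [0.109, 0.224].
Exact: F⁻¹(0.25) = 0.103; F⁻¹(0.75) = 0.218.

[0.103, 0.218]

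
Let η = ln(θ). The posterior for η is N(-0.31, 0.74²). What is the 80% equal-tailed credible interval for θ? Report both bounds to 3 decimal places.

On the log scale the 80% interval is -0.31 ± 1.282 × 0.74 = [-1.2583, 0.6383].
Exponentiate: [e^-1.2583, e^0.6383] = [0.284, 1.893].

[0.284, 1.893]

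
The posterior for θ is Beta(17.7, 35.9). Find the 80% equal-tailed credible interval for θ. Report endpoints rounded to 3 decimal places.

[0.250, 0.414]

Posterior: Beta(17.7, 35.9).
Equal-tailed 80% interval: the 0.1 and 0.9 quantiles of Beta(17.7, 35.9).
Posterior mean ≈ 0.330, SD ≈ 0.064; a Normal approximation gives roughly [0.249, 0.412].
Exact: F⁻¹(0.1) = 0.250; F⁻¹(0.9) = 0.414.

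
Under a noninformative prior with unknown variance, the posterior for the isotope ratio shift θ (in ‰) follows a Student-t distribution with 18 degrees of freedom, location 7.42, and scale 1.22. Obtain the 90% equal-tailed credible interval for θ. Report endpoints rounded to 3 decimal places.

The t_18 distribution is symmetric; the 90% interval is 7.42 ± t·1.22 with t_{0.95,18} = 1.734.
Half-width: 1.734 × 1.22 = 2.116.
7.42 − 2.116 = 5.304; 7.42 + 2.116 = 9.536.

[5.304, 9.536]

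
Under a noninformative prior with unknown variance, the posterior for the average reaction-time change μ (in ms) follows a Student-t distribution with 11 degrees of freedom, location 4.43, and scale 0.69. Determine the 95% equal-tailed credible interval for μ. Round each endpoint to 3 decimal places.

The t_11 distribution is symmetric; the 95% interval is 4.43 ± t·0.69 with t_{0.975,11} = 2.201.
Half-width: 2.201 × 0.69 = 1.519.
4.43 − 1.519 = 2.911; 4.43 + 1.519 = 5.949.

[2.911, 5.949]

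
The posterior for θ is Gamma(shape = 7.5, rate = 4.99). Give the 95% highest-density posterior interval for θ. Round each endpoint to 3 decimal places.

The posterior is unimodal and skewed, so the HPD interval has equal density at both endpoints and is the shortest 95% interval.
Solving f(0.533) = f(2.595) with F(2.595) − F(0.533) = 0.95 gives [0.533, 2.595].
For comparison, the equal-tailed interval is [0.627, 2.754]; the HPD is narrower and shifted toward the mode.

[0.533, 2.595]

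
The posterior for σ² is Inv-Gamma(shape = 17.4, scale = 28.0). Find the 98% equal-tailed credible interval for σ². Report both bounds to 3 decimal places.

Inverse-Gamma(17.4, 28.0) quantiles: F⁻¹(0.01) and F⁻¹(0.99).
Equivalently, 1/σ² ~ Gamma(17.4, rate = 28.0); invert its 0.99 and 0.01 quantiles.
Posterior mean ≈ 1.707, SD ≈ 0.435; a Normal approximation gives roughly [0.695, 2.719].
Exact: lower = 0.981; upper = 3.049.

[0.981, 3.049]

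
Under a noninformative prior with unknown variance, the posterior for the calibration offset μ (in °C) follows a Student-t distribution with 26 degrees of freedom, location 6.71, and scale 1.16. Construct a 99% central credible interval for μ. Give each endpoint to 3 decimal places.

[3.487, 9.933]

The t_26 distribution is symmetric; the 99% interval is 6.71 ± t·1.16 with t_{0.995,26} = 2.779.
Half-width: 2.779 × 1.16 = 3.223.
6.71 − 3.223 = 3.487; 6.71 + 3.223 = 9.933.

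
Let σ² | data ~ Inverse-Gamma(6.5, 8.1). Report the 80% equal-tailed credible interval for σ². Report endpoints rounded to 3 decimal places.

[0.818, 2.301]

Inverse-Gamma(6.5, 8.1) quantiles: F⁻¹(0.1) and F⁻¹(0.9).
Equivalently, 1/σ² ~ Gamma(6.5, rate = 8.1); invert its 0.9 and 0.1 quantiles.
Posterior mean ≈ 1.473, SD ≈ 0.694; a Normal approximation gives roughly [0.583, 2.362].
Exact: lower = 0.818; upper = 2.301.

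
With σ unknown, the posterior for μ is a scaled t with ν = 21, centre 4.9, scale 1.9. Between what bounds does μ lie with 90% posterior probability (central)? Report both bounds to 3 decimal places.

[1.631, 8.169]

The t_21 distribution is symmetric; the 90% interval is 4.9 ± t·1.9 with t_{0.95,21} = 1.721.
Half-width: 1.721 × 1.9 = 3.269.
4.9 − 3.269 = 1.631; 4.9 + 3.269 = 8.169.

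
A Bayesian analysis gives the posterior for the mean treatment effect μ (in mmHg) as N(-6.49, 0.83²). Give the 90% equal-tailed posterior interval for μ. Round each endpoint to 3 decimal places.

[-7.855, -5.125]

The posterior is symmetric, so the 90% equal-tailed interval is μ = -6.49 ± z·0.83 with z = 1.645.
Half-width: 1.645 × 0.83 = 1.365.
-6.49 − 1.365 = -7.855; -6.49 + 1.365 = -5.125.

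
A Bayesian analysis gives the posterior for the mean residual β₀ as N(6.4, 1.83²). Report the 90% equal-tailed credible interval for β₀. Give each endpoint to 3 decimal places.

[3.390, 9.410]

The posterior is symmetric, so the 90% equal-tailed interval is β₀ = 6.4 ± z·1.83 with z = 1.645.
Half-width: 1.645 × 1.83 = 3.010.
6.4 − 3.010 = 3.390; 6.4 + 3.010 = 9.410.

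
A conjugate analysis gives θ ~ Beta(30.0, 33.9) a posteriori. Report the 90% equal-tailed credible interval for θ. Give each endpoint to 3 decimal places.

Posterior: Beta(30.0, 33.9).
Equal-tailed 90% interval: the 0.05 and 0.95 quantiles of Beta(30.0, 33.9).
Posterior mean ≈ 0.469, SD ≈ 0.062; a Normal approximation gives roughly [0.368, 0.571].
Exact: F⁻¹(0.05) = 0.368; F⁻¹(0.95) = 0.572.

[0.368, 0.572]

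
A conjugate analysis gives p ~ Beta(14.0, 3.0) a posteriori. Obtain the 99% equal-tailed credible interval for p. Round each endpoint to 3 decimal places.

Posterior: Beta(14.0, 3.0).
Equal-tailed 99% interval: the 0.005 and 0.995 quantiles of Beta(14.0, 3.0).
Posterior mean ≈ 0.824, SD ≈ 0.090; a Normal approximation gives roughly [0.592, 1.055].
Exact: F⁻¹(0.005) = 0.537; F⁻¹(0.995) = 0.978.

[0.537, 0.978]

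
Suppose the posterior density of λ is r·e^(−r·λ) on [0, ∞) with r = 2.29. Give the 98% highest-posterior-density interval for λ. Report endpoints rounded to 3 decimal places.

[0.000, 1.708]

The exponential density is strictly decreasing on [0, ∞), so the HPD interval is anchored at 0: [0, q] with P(λ ≤ q) = 0.98.
q = −ln(1 − 0.98) / 2.29 = 3.9120 / 2.29 = 1.708.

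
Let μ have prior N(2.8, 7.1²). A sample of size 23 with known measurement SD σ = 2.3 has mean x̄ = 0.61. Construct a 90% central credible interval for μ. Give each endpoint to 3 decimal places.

[-0.167, 1.407]

Posterior precision = 1/7.1² + 23/2.3² = 0.0198 + 4.3478 = 4.3677, so posterior SD = 0.4785.
Posterior mean = (2.8/7.1² + 23·0.61/2.3²) / 4.3677 = 0.6199.
Interval: 0.6199 ± 1.645 × 0.4785 → [-0.167, 1.407].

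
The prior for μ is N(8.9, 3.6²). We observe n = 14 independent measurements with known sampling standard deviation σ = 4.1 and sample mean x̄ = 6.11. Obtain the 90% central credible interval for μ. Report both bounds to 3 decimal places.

[4.622, 8.071]

Posterior precision = 1/3.6² + 14/4.1² = 0.0772 + 0.8328 = 0.9100, so posterior SD = 1.0483.
Posterior mean = (8.9/3.6² + 14·6.11/4.1²) / 0.9100 = 6.3466.
Interval: 6.3466 ± 1.645 × 1.0483 → [4.622, 8.071].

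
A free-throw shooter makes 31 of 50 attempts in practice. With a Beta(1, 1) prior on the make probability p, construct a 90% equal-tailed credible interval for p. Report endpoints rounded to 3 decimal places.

Posterior: Beta(1+31, 1+19) = Beta(32, 20).
Equal-tailed 90% interval: the 0.05 and 0.95 quantiles of Beta(32, 20).
Posterior mean ≈ 0.615, SD ≈ 0.067; a Normal approximation gives roughly [0.505, 0.725].
Exact: F⁻¹(0.05) = 0.503; F⁻¹(0.95) = 0.723.

[0.503, 0.723]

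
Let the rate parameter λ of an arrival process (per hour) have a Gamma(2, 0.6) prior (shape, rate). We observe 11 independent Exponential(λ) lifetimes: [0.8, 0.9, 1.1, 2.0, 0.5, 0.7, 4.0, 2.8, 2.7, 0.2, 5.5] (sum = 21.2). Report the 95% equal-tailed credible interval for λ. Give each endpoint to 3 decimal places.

Posterior: Gamma(2+11, 0.6+21.2) = Gamma(13, 21.8) (shape, rate).
Equal-tailed 95% interval: Gamma(13, 21.8) quantiles at 0.025 and 0.975.
Posterior mean ≈ 0.596, SD ≈ 0.165; a Normal approximation gives roughly [0.272, 0.920].
Exact: lower = 0.318; upper = 0.962.

[0.318, 0.962]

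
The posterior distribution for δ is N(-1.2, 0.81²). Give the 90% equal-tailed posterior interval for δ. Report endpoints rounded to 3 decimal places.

The posterior is symmetric, so the 90% equal-tailed interval is δ = -1.2 ± z·0.81 with z = 1.645.
Half-width: 1.645 × 0.81 = 1.332.
-1.2 − 1.332 = -2.532; -1.2 + 1.332 = 0.132.

[-2.532, 0.132]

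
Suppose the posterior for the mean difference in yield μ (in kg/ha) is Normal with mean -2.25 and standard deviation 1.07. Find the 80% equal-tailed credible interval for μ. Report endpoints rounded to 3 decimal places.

[-3.621, -0.879]

The posterior is symmetric, so the 80% equal-tailed interval is μ = -2.25 ± z·1.07 with z = 1.282.
Half-width: 1.282 × 1.07 = 1.371.
-2.25 − 1.371 = -3.621; -2.25 + 1.371 = -0.879.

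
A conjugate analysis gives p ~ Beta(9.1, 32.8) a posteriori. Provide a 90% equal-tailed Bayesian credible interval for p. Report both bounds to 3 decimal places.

[0.122, 0.328]

Posterior: Beta(9.1, 32.8).
Equal-tailed 90% interval: the 0.05 and 0.95 quantiles of Beta(9.1, 32.8).
Posterior mean ≈ 0.217, SD ≈ 0.063; a Normal approximation gives roughly [0.114, 0.321].
Exact: F⁻¹(0.05) = 0.122; F⁻¹(0.95) = 0.328.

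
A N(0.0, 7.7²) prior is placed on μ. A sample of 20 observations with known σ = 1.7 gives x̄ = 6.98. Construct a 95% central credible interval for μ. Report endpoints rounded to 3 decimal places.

[6.219, 7.707]

Posterior precision = 1/7.7² + 20/1.7² = 0.0169 + 6.9204 = 6.9373, so posterior SD = 0.3797.
Posterior mean = (0.0/7.7² + 20·6.98/1.7²) / 6.9373 = 6.9630.
Interval: 6.9630 ± 1.960 × 0.3797 → [6.219, 7.707].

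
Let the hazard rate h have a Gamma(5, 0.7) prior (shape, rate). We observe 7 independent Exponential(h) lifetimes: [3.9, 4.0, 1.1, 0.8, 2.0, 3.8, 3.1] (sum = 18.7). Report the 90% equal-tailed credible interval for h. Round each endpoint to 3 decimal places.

Posterior: Gamma(5+7, 0.7+18.7) = Gamma(12, 19.4) (shape, rate).
Equal-tailed 90% interval: Gamma(12, 19.4) quantiles at 0.05 and 0.95.
Posterior mean ≈ 0.619, SD ≈ 0.179; a Normal approximation gives roughly [0.325, 0.912].
Exact: lower = 0.357; upper = 0.939.

[0.357, 0.939]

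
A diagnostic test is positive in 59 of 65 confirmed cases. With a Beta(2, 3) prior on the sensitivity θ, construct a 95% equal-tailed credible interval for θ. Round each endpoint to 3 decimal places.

Posterior: Beta(2+59, 3+6) = Beta(61, 9).
Equal-tailed 95% interval: the 0.025 and 0.975 quantiles of Beta(61, 9).
Posterior mean ≈ 0.871, SD ≈ 0.040; a Normal approximation gives roughly [0.794, 0.949].
Exact: F⁻¹(0.025) = 0.784; F⁻¹(0.975) = 0.939.

[0.784, 0.939]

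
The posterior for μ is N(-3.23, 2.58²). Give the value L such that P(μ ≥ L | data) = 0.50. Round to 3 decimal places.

Need L with P(μ ≥ L) = 0.50: L = -3.23 − z_{0.5}·2.58.
z = 0.000; L = -3.23 − 0.000 × 2.58 = -3.230.

-3.230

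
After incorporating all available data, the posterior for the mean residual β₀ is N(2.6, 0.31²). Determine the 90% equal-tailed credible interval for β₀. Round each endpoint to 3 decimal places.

[2.090, 3.110]

The posterior is symmetric, so the 90% equal-tailed interval is β₀ = 2.6 ± z·0.31 with z = 1.645.
Half-width: 1.645 × 0.31 = 0.510.
2.6 − 0.510 = 2.090; 2.6 + 0.510 = 3.110.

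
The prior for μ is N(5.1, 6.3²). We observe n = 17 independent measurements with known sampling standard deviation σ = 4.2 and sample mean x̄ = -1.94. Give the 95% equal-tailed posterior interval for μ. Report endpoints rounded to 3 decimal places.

[-3.732, 0.210]

Posterior precision = 1/6.3² + 17/4.2² = 0.0252 + 0.9637 = 0.9889, so posterior SD = 1.0056.
Posterior mean = (5.1/6.3² + 17·-1.94/4.2²) / 0.9889 = -1.7606.
Interval: -1.7606 ± 1.960 × 1.0056 → [-3.732, 0.210].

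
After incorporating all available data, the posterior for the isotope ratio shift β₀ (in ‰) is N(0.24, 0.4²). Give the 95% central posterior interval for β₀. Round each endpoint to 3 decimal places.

[-0.544, 1.024]

The posterior is symmetric, so the 95% equal-tailed interval is β₀ = 0.24 ± z·0.4 with z = 1.960.
Half-width: 1.960 × 0.4 = 0.784.
0.24 − 0.784 = -0.544; 0.24 + 0.784 = 1.024.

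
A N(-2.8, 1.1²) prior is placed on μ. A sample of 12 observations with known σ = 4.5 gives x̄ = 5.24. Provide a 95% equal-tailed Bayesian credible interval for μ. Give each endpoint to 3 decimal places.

Posterior precision = 1/1.1² + 12/4.5² = 0.8264 + 0.5926 = 1.4190, so posterior SD = 0.8395.
Posterior mean = (-2.8/1.1² + 12·5.24/4.5²) / 1.4190 = 0.5575.
Interval: 0.5575 ± 1.960 × 0.8395 → [-1.088, 2.203].

[-1.088, 2.203]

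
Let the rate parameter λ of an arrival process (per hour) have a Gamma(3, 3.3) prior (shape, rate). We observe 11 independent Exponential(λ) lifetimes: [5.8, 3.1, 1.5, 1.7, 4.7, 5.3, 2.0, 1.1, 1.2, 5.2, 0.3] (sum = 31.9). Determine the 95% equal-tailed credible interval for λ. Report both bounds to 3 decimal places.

[0.217, 0.632]

Posterior: Gamma(3+11, 3.3+31.9) = Gamma(14, 35.2) (shape, rate).
Equal-tailed 95% interval: Gamma(14, 35.2) quantiles at 0.025 and 0.975.
Posterior mean ≈ 0.398, SD ≈ 0.106; a Normal approximation gives roughly [0.189, 0.606].
Exact: lower = 0.217; upper = 0.632.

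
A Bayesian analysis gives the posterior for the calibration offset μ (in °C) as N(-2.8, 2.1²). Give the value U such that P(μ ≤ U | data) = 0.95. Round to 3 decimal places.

0.654

Need U with P(μ ≤ U) = 0.95: U = -2.8 + z_{0.05}·2.1.
z = 1.645; U = -2.8 + 1.645 × 2.1 = 0.654.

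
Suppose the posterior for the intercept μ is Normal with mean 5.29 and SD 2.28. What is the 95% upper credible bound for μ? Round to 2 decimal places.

9.04

Need U with P(μ ≤ U) = 0.95: U = 5.29 + z_{0.05}·2.28.
z = 1.645; U = 5.29 + 1.645 × 2.28 = 9.04.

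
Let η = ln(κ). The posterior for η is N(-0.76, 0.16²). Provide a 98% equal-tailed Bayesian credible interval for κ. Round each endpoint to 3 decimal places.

[0.322, 0.679]

On the log scale the 98% interval is -0.76 ± 2.326 × 0.16 = [-1.1322, -0.3878].
Exponentiate: [e^-1.1322, e^-0.3878] = [0.322, 0.679].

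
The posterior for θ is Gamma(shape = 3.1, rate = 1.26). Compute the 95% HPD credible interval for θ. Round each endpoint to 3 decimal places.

[0.269, 5.206]

The posterior is unimodal and skewed, so the HPD interval has equal density at both endpoints and is the shortest 95% interval.
Solving f(0.269) = f(5.206) with F(5.206) − F(0.269) = 0.95 gives [0.269, 5.206].
For comparison, the equal-tailed interval is [0.526, 5.859]; the HPD is narrower and shifted toward the mode.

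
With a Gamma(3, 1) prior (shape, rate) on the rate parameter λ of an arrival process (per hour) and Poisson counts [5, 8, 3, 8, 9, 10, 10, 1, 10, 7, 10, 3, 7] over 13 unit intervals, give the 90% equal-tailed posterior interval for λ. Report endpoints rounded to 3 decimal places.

Posterior: Gamma(3+91, 1+13) = Gamma(94, 14) (shape, rate).
Equal-tailed 90% interval: Gamma(94, 14) quantiles at 0.05 and 0.95.
Posterior mean ≈ 6.714, SD ≈ 0.693; a Normal approximation gives roughly [5.575, 7.853].
Exact: lower = 5.617; upper = 7.893.

[5.617, 7.893]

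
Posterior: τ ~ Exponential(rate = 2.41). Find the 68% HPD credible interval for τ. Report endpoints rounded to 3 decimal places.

The exponential density is strictly decreasing on [0, ∞), so the HPD interval is anchored at 0: [0, q] with P(τ ≤ q) = 0.68.
q = −ln(1 − 0.68) / 2.41 = 1.1394 / 2.41 = 0.473.

[0.000, 0.473]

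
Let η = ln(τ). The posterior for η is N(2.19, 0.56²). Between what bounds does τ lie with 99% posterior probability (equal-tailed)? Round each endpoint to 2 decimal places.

On the log scale the 99% interval is 2.19 ± 2.576 × 0.56 = [0.7475, 3.6325].
Exponentiate: [e^0.7475, e^3.6325] = [2.11, 37.81].

[2.11, 37.81]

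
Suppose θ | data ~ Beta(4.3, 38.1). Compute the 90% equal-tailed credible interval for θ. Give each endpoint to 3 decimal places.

Posterior: Beta(4.3, 38.1).
Equal-tailed 90% interval: the 0.05 and 0.95 quantiles of Beta(4.3, 38.1).
Posterior mean ≈ 0.101, SD ≈ 0.046; a Normal approximation gives roughly [0.026, 0.177].
Exact: F⁻¹(0.05) = 0.038; F⁻¹(0.95) = 0.186.

[0.038, 0.186]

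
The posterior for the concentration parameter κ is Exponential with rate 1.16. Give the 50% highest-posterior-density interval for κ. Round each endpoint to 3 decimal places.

The exponential density is strictly decreasing on [0, ∞), so the HPD interval is anchored at 0: [0, q] with P(κ ≤ q) = 0.50.
q = −ln(1 − 0.50) / 1.16 = 0.6931 / 1.16 = 0.598.

[0.000, 0.598]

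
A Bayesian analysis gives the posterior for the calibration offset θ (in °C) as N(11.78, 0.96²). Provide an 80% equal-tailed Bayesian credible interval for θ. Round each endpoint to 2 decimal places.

[10.55, 13.01]

The posterior is symmetric, so the 80% equal-tailed interval is θ = 11.78 ± z·0.96 with z = 1.282.
Half-width: 1.282 × 0.96 = 1.23.
11.78 − 1.23 = 10.55; 11.78 + 1.23 = 13.01.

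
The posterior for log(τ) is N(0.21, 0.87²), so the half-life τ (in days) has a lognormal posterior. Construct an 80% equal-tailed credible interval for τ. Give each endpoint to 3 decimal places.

On the log scale the 80% interval is 0.21 ± 1.282 × 0.87 = [-0.9049, 1.3249].
Exponentiate: [e^-0.9049, e^1.3249] = [0.405, 3.762].

[0.405, 3.762]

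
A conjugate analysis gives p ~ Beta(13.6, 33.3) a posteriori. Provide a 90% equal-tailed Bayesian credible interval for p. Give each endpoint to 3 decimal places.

[0.187, 0.403]

Posterior: Beta(13.6, 33.3).
Equal-tailed 90% interval: the 0.05 and 0.95 quantiles of Beta(13.6, 33.3).
Posterior mean ≈ 0.290, SD ≈ 0.066; a Normal approximation gives roughly [0.182, 0.398].
Exact: F⁻¹(0.05) = 0.187; F⁻¹(0.95) = 0.403.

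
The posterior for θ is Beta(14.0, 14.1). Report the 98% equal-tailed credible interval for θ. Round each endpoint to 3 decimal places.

[0.287, 0.709]

Posterior: Beta(14.0, 14.1).
Equal-tailed 98% interval: the 0.01 and 0.99 quantiles of Beta(14.0, 14.1).
Posterior mean ≈ 0.498, SD ≈ 0.093; a Normal approximation gives roughly [0.283, 0.714].
Exact: F⁻¹(0.01) = 0.287; F⁻¹(0.99) = 0.709.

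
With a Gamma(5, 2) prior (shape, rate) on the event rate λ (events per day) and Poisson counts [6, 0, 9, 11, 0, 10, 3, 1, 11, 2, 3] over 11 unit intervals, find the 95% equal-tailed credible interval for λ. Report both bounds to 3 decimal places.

[3.589, 5.941]

Posterior: Gamma(5+56, 2+11) = Gamma(61, 13) (shape, rate).
Equal-tailed 95% interval: Gamma(61, 13) quantiles at 0.025 and 0.975.
Posterior mean ≈ 4.692, SD ≈ 0.601; a Normal approximation gives roughly [3.515, 5.870].
Exact: lower = 3.589; upper = 5.941.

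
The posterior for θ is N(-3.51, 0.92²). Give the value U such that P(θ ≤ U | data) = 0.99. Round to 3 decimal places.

-1.370

Need U with P(θ ≤ U) = 0.99: U = -3.51 + z_{0.01}·0.92.
z = 2.326; U = -3.51 + 2.326 × 0.92 = -1.370.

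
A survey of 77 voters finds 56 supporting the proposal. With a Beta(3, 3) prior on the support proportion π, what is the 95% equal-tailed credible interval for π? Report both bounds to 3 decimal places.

Posterior: Beta(3+56, 3+21) = Beta(59, 24).
Equal-tailed 95% interval: the 0.025 and 0.975 quantiles of Beta(59, 24).
Posterior mean ≈ 0.711, SD ≈ 0.049; a Normal approximation gives roughly [0.614, 0.808].
Exact: F⁻¹(0.025) = 0.609; F⁻¹(0.975) = 0.803.

[0.609, 0.803]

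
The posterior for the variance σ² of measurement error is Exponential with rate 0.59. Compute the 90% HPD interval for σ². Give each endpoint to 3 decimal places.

The exponential density is strictly decreasing on [0, ∞), so the HPD interval is anchored at 0: [0, q] with P(σ² ≤ q) = 0.90.
q = −ln(1 − 0.90) / 0.59 = 2.3026 / 0.59 = 3.903.

[0.000, 3.903]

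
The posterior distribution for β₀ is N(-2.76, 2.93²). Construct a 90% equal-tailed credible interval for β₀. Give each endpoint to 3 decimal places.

[-7.579, 2.059]

The posterior is symmetric, so the 90% equal-tailed interval is β₀ = -2.76 ± z·2.93 with z = 1.645.
Half-width: 1.645 × 2.93 = 4.819.
-2.76 − 4.819 = -7.579; -2.76 + 4.819 = 2.059.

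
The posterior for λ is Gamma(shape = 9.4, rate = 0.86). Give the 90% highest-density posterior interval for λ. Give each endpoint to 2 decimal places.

[5.18, 16.48]

The posterior is unimodal and skewed, so the HPD interval has equal density at both endpoints and is the shortest 90% interval.
Solving f(5.18) = f(16.48) with F(16.48) − F(5.18) = 0.90 gives [5.18, 16.48].
For comparison, the equal-tailed interval is [5.80, 17.38]; the HPD is narrower and shifted toward the mode.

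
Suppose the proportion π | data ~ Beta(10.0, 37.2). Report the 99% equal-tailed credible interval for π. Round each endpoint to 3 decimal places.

[0.086, 0.383]

Posterior: Beta(10.0, 37.2).
Equal-tailed 99% interval: the 0.005 and 0.995 quantiles of Beta(10.0, 37.2).
Posterior mean ≈ 0.212, SD ≈ 0.059; a Normal approximation gives roughly [0.060, 0.363].
Exact: F⁻¹(0.005) = 0.086; F⁻¹(0.995) = 0.383.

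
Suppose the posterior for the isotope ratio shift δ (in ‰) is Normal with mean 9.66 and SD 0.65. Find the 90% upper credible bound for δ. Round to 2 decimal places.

10.49

Need U with P(δ ≤ U) = 0.90: U = 9.66 + z_{0.1}·0.65.
z = 1.282; U = 9.66 + 1.282 × 0.65 = 10.49.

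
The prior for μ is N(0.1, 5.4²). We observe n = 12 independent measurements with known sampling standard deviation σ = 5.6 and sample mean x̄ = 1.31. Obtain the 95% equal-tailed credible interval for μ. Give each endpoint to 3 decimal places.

[-1.825, 4.246]

Posterior precision = 1/5.4² + 12/5.6² = 0.0343 + 0.3827 = 0.4169, so posterior SD = 1.5487.
Posterior mean = (0.1/5.4² + 12·1.31/5.6²) / 0.4169 = 1.2105.
Interval: 1.2105 ± 1.960 × 1.5487 → [-1.825, 4.246].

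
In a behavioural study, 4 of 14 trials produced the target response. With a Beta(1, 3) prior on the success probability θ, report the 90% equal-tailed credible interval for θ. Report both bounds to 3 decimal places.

Posterior: Beta(1+4, 3+10) = Beta(5, 13).
Equal-tailed 90% interval: the 0.05 and 0.95 quantiles of Beta(5, 13).
Posterior mean ≈ 0.278, SD ≈ 0.103; a Normal approximation gives roughly [0.109, 0.447].
Exact: F⁻¹(0.05) = 0.124; F⁻¹(0.95) = 0.461.

[0.124, 0.461]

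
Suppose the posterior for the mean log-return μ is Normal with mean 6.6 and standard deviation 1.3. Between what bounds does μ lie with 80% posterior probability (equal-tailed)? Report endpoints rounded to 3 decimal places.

The posterior is symmetric, so the 80% equal-tailed interval is μ = 6.6 ± z·1.3 with z = 1.282.
Half-width: 1.282 × 1.3 = 1.666.
6.6 − 1.666 = 4.934; 6.6 + 1.666 = 8.266.

[4.934, 8.266]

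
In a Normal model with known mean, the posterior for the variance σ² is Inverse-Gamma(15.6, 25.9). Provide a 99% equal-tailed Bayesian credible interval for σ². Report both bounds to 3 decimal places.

Inverse-Gamma(15.6, 25.9) quantiles: F⁻¹(0.005) and F⁻¹(0.995).
Equivalently, 1/σ² ~ Gamma(15.6, rate = 25.9); invert its 0.995 and 0.005 quantiles.
Posterior mean ≈ 1.774, SD ≈ 0.481; a Normal approximation gives roughly [0.535, 3.013].
Exact: lower = 0.937; upper = 3.550.

[0.937, 3.550]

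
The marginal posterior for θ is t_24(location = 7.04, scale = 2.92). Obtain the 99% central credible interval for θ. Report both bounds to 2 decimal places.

The t_24 distribution is symmetric; the 99% interval is 7.04 ± t·2.92 with t_{0.995,24} = 2.797.
Half-width: 2.797 × 2.92 = 8.17.
7.04 − 8.17 = -1.13; 7.04 + 8.17 = 15.21.

[-1.13, 15.21]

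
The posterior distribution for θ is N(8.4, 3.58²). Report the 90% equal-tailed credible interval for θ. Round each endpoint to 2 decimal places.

The posterior is symmetric, so the 90% equal-tailed interval is θ = 8.4 ± z·3.58 with z = 1.645.
Half-width: 1.645 × 3.58 = 5.89.
8.4 − 5.89 = 2.51; 8.4 + 5.89 = 14.29.

[2.51, 14.29]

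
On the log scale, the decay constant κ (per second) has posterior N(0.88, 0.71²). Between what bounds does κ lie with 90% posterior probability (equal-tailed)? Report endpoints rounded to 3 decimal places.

On the log scale the 90% interval is 0.88 ± 1.645 × 0.71 = [-0.2878, 2.0478].
Exponentiate: [e^-0.2878, e^2.0478] = [0.750, 7.751].

[0.750, 7.751]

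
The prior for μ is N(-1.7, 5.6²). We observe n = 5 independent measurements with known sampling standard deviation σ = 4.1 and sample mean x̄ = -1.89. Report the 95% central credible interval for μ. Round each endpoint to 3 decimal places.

[-5.287, 1.544]

Posterior precision = 1/5.6² + 5/4.1² = 0.0319 + 0.2974 = 0.3293, so posterior SD = 1.7425.
Posterior mean = (-1.7/5.6² + 5·-1.89/4.1²) / 0.3293 = -1.8716.
Interval: -1.8716 ± 1.960 × 1.7425 → [-5.287, 1.544].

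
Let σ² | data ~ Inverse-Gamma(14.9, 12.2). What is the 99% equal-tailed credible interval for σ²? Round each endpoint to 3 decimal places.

[0.457, 1.787]

Inverse-Gamma(14.9, 12.2) quantiles: F⁻¹(0.005) and F⁻¹(0.995).
Equivalently, 1/σ² ~ Gamma(14.9, rate = 12.2); invert its 0.995 and 0.005 quantiles.
Posterior mean ≈ 0.878, SD ≈ 0.244; a Normal approximation gives roughly [0.248, 1.507].
Exact: lower = 0.457; upper = 1.787.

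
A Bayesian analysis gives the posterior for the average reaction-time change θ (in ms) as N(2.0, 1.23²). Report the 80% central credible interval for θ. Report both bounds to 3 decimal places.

The posterior is symmetric, so the 80% equal-tailed interval is θ = 2.0 ± z·1.23 with z = 1.282.
Half-width: 1.282 × 1.23 = 1.576.
2.0 − 1.576 = 0.424; 2.0 + 1.576 = 3.576.

[0.424, 3.576]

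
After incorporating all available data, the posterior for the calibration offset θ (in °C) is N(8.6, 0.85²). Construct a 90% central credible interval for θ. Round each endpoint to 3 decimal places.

The posterior is symmetric, so the 90% equal-tailed interval is θ = 8.6 ± z·0.85 with z = 1.645.
Half-width: 1.645 × 0.85 = 1.398.
8.6 − 1.398 = 7.202; 8.6 + 1.398 = 9.998.

[7.202, 9.998]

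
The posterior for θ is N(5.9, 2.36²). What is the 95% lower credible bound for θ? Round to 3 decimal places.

2.018

Need L with P(θ ≥ L) = 0.95: L = 5.9 − z_{0.05}·2.36.
z = 1.645; L = 5.9 − 1.645 × 2.36 = 2.018.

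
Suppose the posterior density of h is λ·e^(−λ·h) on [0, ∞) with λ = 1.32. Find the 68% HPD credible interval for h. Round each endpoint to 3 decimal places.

The exponential density is strictly decreasing on [0, ∞), so the HPD interval is anchored at 0: [0, q] with P(h ≤ q) = 0.68.
q = −ln(1 − 0.68) / 1.32 = 1.1394 / 1.32 = 0.863.

[0.000, 0.863]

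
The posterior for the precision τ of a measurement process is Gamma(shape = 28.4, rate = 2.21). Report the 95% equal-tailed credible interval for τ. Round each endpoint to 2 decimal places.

Posterior: Gamma(shape 28.4, rate 2.21).
Equal-tailed 95% interval: Gamma(28.4, 2.21) quantiles at 0.025 and 0.975.
Posterior mean ≈ 12.85, SD ≈ 2.41; a Normal approximation gives roughly [8.12, 17.58].
Exact: lower = 8.57; upper = 17.99.

[8.57, 17.99]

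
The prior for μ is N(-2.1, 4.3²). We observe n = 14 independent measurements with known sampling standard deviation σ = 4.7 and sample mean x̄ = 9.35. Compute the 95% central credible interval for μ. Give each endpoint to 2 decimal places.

[6.09, 10.81]

Posterior precision = 1/4.3² + 14/4.7² = 0.0541 + 0.6338 = 0.6879, so posterior SD = 1.2057.
Posterior mean = (-2.1/4.3² + 14·9.35/4.7²) / 0.6879 = 8.4497.
Interval: 8.4497 ± 1.960 × 1.2057 → [6.09, 10.81].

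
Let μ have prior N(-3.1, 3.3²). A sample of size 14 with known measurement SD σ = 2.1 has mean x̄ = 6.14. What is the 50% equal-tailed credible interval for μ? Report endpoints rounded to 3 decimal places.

Posterior precision = 1/3.3² + 14/2.1² = 0.0918 + 3.1746 = 3.2664, so posterior SD = 0.5533.
Posterior mean = (-3.1/3.3² + 14·6.14/2.1²) / 3.2664 = 5.8802.
Interval: 5.8802 ± 0.674 × 0.5533 → [5.507, 6.253].

[5.507, 6.253]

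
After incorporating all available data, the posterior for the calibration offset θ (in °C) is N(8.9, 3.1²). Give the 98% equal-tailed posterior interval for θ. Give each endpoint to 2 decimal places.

[1.69, 16.11]

The posterior is symmetric, so the 98% equal-tailed interval is θ = 8.9 ± z·3.1 with z = 2.326.
Half-width: 2.326 × 3.1 = 7.21.
8.9 − 7.21 = 1.69; 8.9 + 7.21 = 16.11.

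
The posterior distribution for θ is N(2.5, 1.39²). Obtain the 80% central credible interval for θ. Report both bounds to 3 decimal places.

The posterior is symmetric, so the 80% equal-tailed interval is θ = 2.5 ± z·1.39 with z = 1.282.
Half-width: 1.282 × 1.39 = 1.781.
2.5 − 1.781 = 0.719; 2.5 + 1.781 = 4.281.

[0.719, 4.281]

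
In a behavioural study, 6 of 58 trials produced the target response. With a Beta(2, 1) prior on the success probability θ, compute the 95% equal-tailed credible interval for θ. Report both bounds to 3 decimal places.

Posterior: Beta(2+6, 1+52) = Beta(8, 53).
Equal-tailed 95% interval: the 0.025 and 0.975 quantiles of Beta(8, 53).
Posterior mean ≈ 0.131, SD ≈ 0.043; a Normal approximation gives roughly [0.047, 0.215].
Exact: F⁻¹(0.025) = 0.059; F⁻¹(0.975) = 0.226.

[0.059, 0.226]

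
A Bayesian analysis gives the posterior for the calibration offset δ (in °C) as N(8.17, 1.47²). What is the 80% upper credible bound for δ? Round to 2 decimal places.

9.41

Need U with P(δ ≤ U) = 0.80: U = 8.17 + z_{0.2}·1.47.
z = 0.842; U = 8.17 + 0.842 × 1.47 = 9.41.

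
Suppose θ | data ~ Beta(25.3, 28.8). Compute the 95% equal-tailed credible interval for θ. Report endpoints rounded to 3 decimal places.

Posterior: Beta(25.3, 28.8).
Equal-tailed 95% interval: the 0.025 and 0.975 quantiles of Beta(25.3, 28.8).
Posterior mean ≈ 0.468, SD ≈ 0.067; a Normal approximation gives roughly [0.336, 0.599].
Exact: F⁻¹(0.025) = 0.338; F⁻¹(0.975) = 0.600.

[0.338, 0.600]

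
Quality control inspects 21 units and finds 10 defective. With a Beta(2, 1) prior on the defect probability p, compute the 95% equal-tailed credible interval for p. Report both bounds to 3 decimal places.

[0.306, 0.694]

Posterior: Beta(2+10, 1+11) = Beta(12, 12).
Equal-tailed 95% interval: the 0.025 and 0.975 quantiles of Beta(12, 12).
Posterior mean ≈ 0.500, SD ≈ 0.100; a Normal approximation gives roughly [0.304, 0.696].
Exact: F⁻¹(0.025) = 0.306; F⁻¹(0.975) = 0.694.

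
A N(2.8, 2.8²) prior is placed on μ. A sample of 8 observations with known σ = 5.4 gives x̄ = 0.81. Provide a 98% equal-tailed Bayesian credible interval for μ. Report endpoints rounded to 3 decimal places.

[-2.228, 5.111]

Posterior precision = 1/2.8² + 8/5.4² = 0.1276 + 0.2743 = 0.4019, so posterior SD = 1.5774.
Posterior mean = (2.8/2.8² + 8·0.81/5.4²) / 0.4019 = 1.4416.
Interval: 1.4416 ± 2.326 × 1.5774 → [-2.228, 5.111].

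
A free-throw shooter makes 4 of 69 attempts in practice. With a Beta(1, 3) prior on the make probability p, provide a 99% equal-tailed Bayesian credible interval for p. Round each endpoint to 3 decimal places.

Posterior: Beta(1+4, 3+65) = Beta(5, 68).
Equal-tailed 99% interval: the 0.005 and 0.995 quantiles of Beta(5, 68).
Posterior mean ≈ 0.068, SD ≈ 0.029; a Normal approximation gives roughly [-0.007, 0.144].
Exact: F⁻¹(0.005) = 0.015; F⁻¹(0.995) = 0.165.

[0.015, 0.165]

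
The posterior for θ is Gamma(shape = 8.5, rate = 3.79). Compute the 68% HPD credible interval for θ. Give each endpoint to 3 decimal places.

[1.338, 2.797]

The posterior is unimodal and skewed, so the HPD interval has equal density at both endpoints and is the shortest 68% interval.
Solving f(1.338) = f(2.797) with F(2.797) − F(1.338) = 0.68 gives [1.338, 2.797].
For comparison, the equal-tailed interval is [1.492, 2.992]; the HPD is narrower and shifted toward the mode.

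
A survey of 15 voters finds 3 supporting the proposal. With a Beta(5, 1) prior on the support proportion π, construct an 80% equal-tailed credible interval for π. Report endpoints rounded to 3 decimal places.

[0.249, 0.518]

Posterior: Beta(5+3, 1+12) = Beta(8, 13).
Equal-tailed 80% interval: the 0.1 and 0.9 quantiles of Beta(8, 13).
Posterior mean ≈ 0.381, SD ≈ 0.104; a Normal approximation gives roughly [0.248, 0.514].
Exact: F⁻¹(0.1) = 0.249; F⁻¹(0.9) = 0.518.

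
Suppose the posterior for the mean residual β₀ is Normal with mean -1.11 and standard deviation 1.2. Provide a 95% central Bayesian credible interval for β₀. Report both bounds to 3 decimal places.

The posterior is symmetric, so the 95% equal-tailed interval is β₀ = -1.11 ± z·1.2 with z = 1.960.
Half-width: 1.960 × 1.2 = 2.352.
-1.11 − 2.352 = -3.462; -1.11 + 2.352 = 1.242.

[-3.462, 1.242]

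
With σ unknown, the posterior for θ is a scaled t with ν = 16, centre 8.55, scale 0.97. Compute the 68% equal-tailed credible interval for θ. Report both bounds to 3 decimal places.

[7.554, 9.546]

The t_16 distribution is symmetric; the 68% interval is 8.55 ± t·0.97 with t_{0.84,16} = 1.026.
Half-width: 1.026 × 0.97 = 0.996.
8.55 − 0.996 = 7.554; 8.55 + 0.996 = 9.546.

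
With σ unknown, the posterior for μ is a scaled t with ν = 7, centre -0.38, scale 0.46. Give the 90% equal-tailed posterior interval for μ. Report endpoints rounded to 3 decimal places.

The t_7 distribution is symmetric; the 90% interval is -0.38 ± t·0.46 with t_{0.95,7} = 1.895.
Half-width: 1.895 × 0.46 = 0.872.
-0.38 − 0.872 = -1.252; -0.38 + 0.872 = 0.492.

[-1.252, 0.492]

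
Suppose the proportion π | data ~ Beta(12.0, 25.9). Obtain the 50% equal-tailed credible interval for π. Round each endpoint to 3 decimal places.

Posterior: Beta(12.0, 25.9).
Equal-tailed 50% interval: the 0.25 and 0.75 quantiles of Beta(12.0, 25.9).
Posterior mean ≈ 0.317, SD ≈ 0.075; a Normal approximation gives roughly [0.266, 0.367].
Exact: F⁻¹(0.25) = 0.264; F⁻¹(0.75) = 0.366.

[0.264, 0.366]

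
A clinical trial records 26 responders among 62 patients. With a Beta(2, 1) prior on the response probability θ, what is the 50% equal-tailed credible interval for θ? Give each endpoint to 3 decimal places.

Posterior: Beta(2+26, 1+36) = Beta(28, 37).
Equal-tailed 50% interval: the 0.25 and 0.75 quantiles of Beta(28, 37).
Posterior mean ≈ 0.431, SD ≈ 0.061; a Normal approximation gives roughly [0.390, 0.472].
Exact: F⁻¹(0.25) = 0.389; F⁻¹(0.75) = 0.472.

[0.389, 0.472]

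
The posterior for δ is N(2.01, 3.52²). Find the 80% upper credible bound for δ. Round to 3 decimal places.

4.973

Need U with P(δ ≤ U) = 0.80: U = 2.01 + z_{0.2}·3.52.
z = 0.842; U = 2.01 + 0.842 × 3.52 = 4.973.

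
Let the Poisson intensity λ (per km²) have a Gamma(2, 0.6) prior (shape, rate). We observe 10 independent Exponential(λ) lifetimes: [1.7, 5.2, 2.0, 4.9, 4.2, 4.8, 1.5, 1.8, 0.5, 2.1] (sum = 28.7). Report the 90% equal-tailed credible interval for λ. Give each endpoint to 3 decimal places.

[0.236, 0.621]

Posterior: Gamma(2+10, 0.6+28.7) = Gamma(12, 29.3) (shape, rate).
Equal-tailed 90% interval: Gamma(12, 29.3) quantiles at 0.05 and 0.95.
Posterior mean ≈ 0.410, SD ≈ 0.118; a Normal approximation gives roughly [0.215, 0.604].
Exact: lower = 0.236; upper = 0.621.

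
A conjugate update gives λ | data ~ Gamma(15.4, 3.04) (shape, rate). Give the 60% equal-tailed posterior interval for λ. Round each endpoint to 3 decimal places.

Posterior: Gamma(shape 15.4, rate 3.04).
Equal-tailed 60% interval: Gamma(15.4, 3.04) quantiles at 0.2 and 0.8.
Posterior mean ≈ 5.066, SD ≈ 1.291; a Normal approximation gives roughly [3.979, 6.152].
Exact: lower = 3.960; upper = 6.108.

[3.960, 6.108]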